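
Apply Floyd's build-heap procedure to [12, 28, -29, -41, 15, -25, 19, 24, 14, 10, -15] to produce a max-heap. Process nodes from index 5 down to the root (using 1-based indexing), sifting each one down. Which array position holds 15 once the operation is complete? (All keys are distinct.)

5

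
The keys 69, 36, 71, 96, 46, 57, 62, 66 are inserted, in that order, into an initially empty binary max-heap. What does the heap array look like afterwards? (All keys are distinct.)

Insert 69:
  append 69 at index 0 → [69] (no swap needed)
Insert 36:
  append 36 at index 1 → [69, 36] (no swap needed)
Insert 71:
  append 71 at index 2 → [69, 36, 71]
  71 > parent 69 at index 0, swap → [71, 36, 69]
Insert 96:
  append 96 at index 3 → [71, 36, 69, 96]
  96 > parent 36 at index 1, swap → [71, 96, 69, 36]
  96 > parent 71 at index 0, swap → [96, 71, 69, 36]
Insert 46:
  append 46 at index 4 → [96, 71, 69, 36, 46] (no swap needed)
Insert 57:
  append 57 at index 5 → [96, 71, 69, 36, 46, 57] (no swap needed)
Insert 62:
  append 62 at index 6 → [96, 71, 69, 36, 46, 57, 62] (no swap needed)
Insert 66:
  append 66 at index 7 → [96, 71, 69, 36, 46, 57, 62, 66]
  66 > parent 36 at index 3, swap → [96, 71, 69, 66, 46, 57, 62, 36]

[96, 71, 69, 66, 46, 57, 62, 36]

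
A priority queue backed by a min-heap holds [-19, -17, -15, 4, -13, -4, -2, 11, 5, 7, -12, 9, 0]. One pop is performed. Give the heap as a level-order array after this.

[-17, -13, -15, 4, -12, -4, -2, 11, 5, 7, 0, 9]

remove root -19; move last element 0 to root → [0, -17, -15, 4, -13, -4, -2, 11, 5, 7, -12, 9]
0 vs smaller child -17 at index 1, swap → [-17, 0, -15, 4, -13, -4, -2, 11, 5, 7, -12, 9]
0 vs smaller child -13 at index 4, swap → [-17, -13, -15, 4, 0, -4, -2, 11, 5, 7, -12, 9]
0 vs smaller child -12 at index 10, swap → [-17, -13, -15, 4, -12, -4, -2, 11, 5, 7, 0, 9]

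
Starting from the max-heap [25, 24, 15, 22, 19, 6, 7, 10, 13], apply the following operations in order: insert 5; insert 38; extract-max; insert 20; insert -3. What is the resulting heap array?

insert 5:
  append 5 at index 9 → [25, 24, 15, 22, 19, 6, 7, 10, 13, 5] (no swap needed)
insert 38:
  append 38 at index 10 → [25, 24, 15, 22, 19, 6, 7, 10, 13, 5, 38]
  38 > parent 19 at index 4, swap → [25, 24, 15, 22, 38, 6, 7, 10, 13, 5, 19]
  38 > parent 24 at index 1, swap → [25, 38, 15, 22, 24, 6, 7, 10, 13, 5, 19]
  38 > parent 25 at index 0, swap → [38, 25, 15, 22, 24, 6, 7, 10, 13, 5, 19]
extract-max → returns 38:
  remove root 38; move last element 19 to root → [19, 25, 15, 22, 24, 6, 7, 10, 13, 5]
  19 vs larger child 25 at index 1, swap → [25, 19, 15, 22, 24, 6, 7, 10, 13, 5]
  19 vs larger child 24 at index 4, swap → [25, 24, 15, 22, 19, 6, 7, 10, 13, 5]
insert 20:
  append 20 at index 10 → [25, 24, 15, 22, 19, 6, 7, 10, 13, 5, 20]
  20 > parent 19 at index 4, swap → [25, 24, 15, 22, 20, 6, 7, 10, 13, 5, 19]
insert -3:
  append -3 at index 11 → [25, 24, 15, 22, 20, 6, 7, 10, 13, 5, 19, -3] (no swap needed)

[25, 24, 15, 22, 20, 6, 7, 10, 13, 5, 19, -3]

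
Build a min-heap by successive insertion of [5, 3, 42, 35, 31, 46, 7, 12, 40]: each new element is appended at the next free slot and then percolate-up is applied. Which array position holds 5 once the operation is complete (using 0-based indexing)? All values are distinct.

1

Insert 5:
  append 5 at index 0 → [5] (no swap needed)
Insert 3:
  append 3 at index 1 → [5, 3]
  3 < parent 5 at index 0, swap → [3, 5]
Insert 42:
  append 42 at index 2 → [3, 5, 42] (no swap needed)
Insert 35:
  append 35 at index 3 → [3, 5, 42, 35] (no swap needed)
Insert 31:
  append 31 at index 4 → [3, 5, 42, 35, 31] (no swap needed)
Insert 46:
  append 46 at index 5 → [3, 5, 42, 35, 31, 46] (no swap needed)
Insert 7:
  append 7 at index 6 → [3, 5, 42, 35, 31, 46, 7]
  7 < parent 42 at index 2, swap → [3, 5, 7, 35, 31, 46, 42]
Insert 12:
  append 12 at index 7 → [3, 5, 7, 35, 31, 46, 42, 12]
  12 < parent 35 at index 3, swap → [3, 5, 7, 12, 31, 46, 42, 35]
Insert 40:
  append 40 at index 8 → [3, 5, 7, 12, 31, 46, 42, 35, 40] (no swap needed)
resulting array: [3, 5, 7, 12, 31, 46, 42, 35, 40]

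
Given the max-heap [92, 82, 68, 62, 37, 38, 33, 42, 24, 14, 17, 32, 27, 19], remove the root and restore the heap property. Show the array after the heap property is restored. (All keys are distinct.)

[82, 62, 68, 42, 37, 38, 33, 19, 24, 14, 17, 32, 27]

remove root 92; move last element 19 to root → [19, 82, 68, 62, 37, 38, 33, 42, 24, 14, 17, 32, 27]
19 vs larger child 82 at index 1, swap → [82, 19, 68, 62, 37, 38, 33, 42, 24, 14, 17, 32, 27]
19 vs larger child 62 at index 3, swap → [82, 62, 68, 19, 37, 38, 33, 42, 24, 14, 17, 32, 27]
19 vs larger child 42 at index 7, swap → [82, 62, 68, 42, 37, 38, 33, 19, 24, 14, 17, 32, 27]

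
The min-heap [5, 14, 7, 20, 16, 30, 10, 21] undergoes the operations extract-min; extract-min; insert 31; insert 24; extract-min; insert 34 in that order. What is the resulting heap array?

extract-min → returns 5:
  remove root 5; move last element 21 to root → [21, 14, 7, 20, 16, 30, 10]
  21 vs smaller child 7 at index 2, swap → [7, 14, 21, 20, 16, 30, 10]
  21 vs smaller child 10 at index 6, swap → [7, 14, 10, 20, 16, 30, 21]
extract-min → returns 7:
  remove root 7; move last element 21 to root → [21, 14, 10, 20, 16, 30]
  21 vs smaller child 10 at index 2, swap → [10, 14, 21, 20, 16, 30]
insert 31:
  append 31 at index 6 → [10, 14, 21, 20, 16, 30, 31] (no swap needed)
insert 24:
  append 24 at index 7 → [10, 14, 21, 20, 16, 30, 31, 24] (no swap needed)
extract-min → returns 10:
  remove root 10; move last element 24 to root → [24, 14, 21, 20, 16, 30, 31]
  24 vs smaller child 14 at index 1, swap → [14, 24, 21, 20, 16, 30, 31]
  24 vs smaller child 16 at index 4, swap → [14, 16, 21, 20, 24, 30, 31]
insert 34:
  append 34 at index 7 → [14, 16, 21, 20, 24, 30, 31, 34] (no swap needed)

[14, 16, 21, 20, 24, 30, 31, 34]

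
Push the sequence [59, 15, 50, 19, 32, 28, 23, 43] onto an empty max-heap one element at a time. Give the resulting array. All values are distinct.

[59, 43, 50, 32, 19, 28, 23, 15]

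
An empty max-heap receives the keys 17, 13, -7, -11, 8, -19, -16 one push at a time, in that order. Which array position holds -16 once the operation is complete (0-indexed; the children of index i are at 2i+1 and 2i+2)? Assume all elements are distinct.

6

Insert 17:
  append 17 at index 0 → [17] (no swap needed)
Insert 13:
  append 13 at index 1 → [17, 13] (no swap needed)
Insert -7:
  append -7 at index 2 → [17, 13, -7] (no swap needed)
Insert -11:
  append -11 at index 3 → [17, 13, -7, -11] (no swap needed)
Insert 8:
  append 8 at index 4 → [17, 13, -7, -11, 8] (no swap needed)
Insert -19:
  append -19 at index 5 → [17, 13, -7, -11, 8, -19] (no swap needed)
Insert -16:
  append -16 at index 6 → [17, 13, -7, -11, 8, -19, -16] (no swap needed)
resulting array: [17, 13, -7, -11, 8, -19, -16]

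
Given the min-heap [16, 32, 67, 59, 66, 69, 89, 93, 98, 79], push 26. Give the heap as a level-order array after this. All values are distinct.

[16, 26, 67, 59, 32, 69, 89, 93, 98, 79, 66]

append 26 at index 10 → [16, 32, 67, 59, 66, 69, 89, 93, 98, 79, 26]
26 < parent 66 at index 4, swap → [16, 32, 67, 59, 26, 69, 89, 93, 98, 79, 66]
26 < parent 32 at index 1, swap → [16, 26, 67, 59, 32, 69, 89, 93, 98, 79, 66]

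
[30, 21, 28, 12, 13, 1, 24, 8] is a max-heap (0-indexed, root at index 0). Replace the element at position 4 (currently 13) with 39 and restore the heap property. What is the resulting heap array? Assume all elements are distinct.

[39, 30, 28, 12, 21, 1, 24, 8]

set index 4 from 13 to 39 → [30, 21, 28, 12, 39, 1, 24, 8]
39 > parent 21 at index 1, swap → [30, 39, 28, 12, 21, 1, 24, 8]
39 > parent 30 at index 0, swap → [39, 30, 28, 12, 21, 1, 24, 8]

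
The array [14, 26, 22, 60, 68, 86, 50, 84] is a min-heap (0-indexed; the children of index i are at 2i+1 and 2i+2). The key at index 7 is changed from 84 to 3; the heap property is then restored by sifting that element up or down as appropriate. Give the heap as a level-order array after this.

[3, 14, 22, 26, 68, 86, 50, 60]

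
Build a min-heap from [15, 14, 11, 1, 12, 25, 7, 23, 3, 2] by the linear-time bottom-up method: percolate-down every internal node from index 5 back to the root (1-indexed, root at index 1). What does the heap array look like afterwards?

sift down from index 5:
  12 vs only child 2 at index 10, swap → [15, 14, 11, 1, 2, 25, 7, 23, 3, 12]
sift down from index 4: already satisfies heap property
sift down from index 3:
  11 vs smaller child 7 at index 7, swap → [15, 14, 7, 1, 2, 25, 11, 23, 3, 12]
sift down from index 2:
  14 vs smaller child 1 at index 4, swap → [15, 1, 7, 14, 2, 25, 11, 23, 3, 12]
  14 vs smaller child 3 at index 9, swap → [15, 1, 7, 3, 2, 25, 11, 23, 14, 12]
sift down from index 1:
  15 vs smaller child 1 at index 2, swap → [1, 15, 7, 3, 2, 25, 11, 23, 14, 12]
  15 vs smaller child 2 at index 5, swap → [1, 2, 7, 3, 15, 25, 11, 23, 14, 12]
  15 vs only child 12 at index 10, swap → [1, 2, 7, 3, 12, 25, 11, 23, 14, 15]

[1, 2, 7, 3, 12, 25, 11, 23, 14, 15]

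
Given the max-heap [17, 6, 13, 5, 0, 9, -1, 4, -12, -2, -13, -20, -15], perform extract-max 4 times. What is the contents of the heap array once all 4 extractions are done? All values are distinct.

[5, 4, -1, -2, 0, -15, -20, -13, -12]

extract-max #1 returns 17:
  remove root 17; move last element -15 to root → [-15, 6, 13, 5, 0, 9, -1, 4, -12, -2, -13, -20]
  -15 vs larger child 13 at index 2, swap → [13, 6, -15, 5, 0, 9, -1, 4, -12, -2, -13, -20]
  -15 vs larger child 9 at index 5, swap → [13, 6, 9, 5, 0, -15, -1, 4, -12, -2, -13, -20]
extract-max #2 returns 13:
  remove root 13; move last element -20 to root → [-20, 6, 9, 5, 0, -15, -1, 4, -12, -2, -13]
  -20 vs larger child 9 at index 2, swap → [9, 6, -20, 5, 0, -15, -1, 4, -12, -2, -13]
  -20 vs larger child -1 at index 6, swap → [9, 6, -1, 5, 0, -15, -20, 4, -12, -2, -13]
extract-max #3 returns 9:
  remove root 9; move last element -13 to root → [-13, 6, -1, 5, 0, -15, -20, 4, -12, -2]
  -13 vs larger child 6 at index 1, swap → [6, -13, -1, 5, 0, -15, -20, 4, -12, -2]
  -13 vs larger child 5 at index 3, swap → [6, 5, -1, -13, 0, -15, -20, 4, -12, -2]
  -13 vs larger child 4 at index 7, swap → [6, 5, -1, 4, 0, -15, -20, -13, -12, -2]
extract-max #4 returns 6:
  remove root 6; move last element -2 to root → [-2, 5, -1, 4, 0, -15, -20, -13, -12]
  -2 vs larger child 5 at index 1, swap → [5, -2, -1, 4, 0, -15, -20, -13, -12]
  -2 vs larger child 4 at index 3, swap → [5, 4, -1, -2, 0, -15, -20, -13, -12]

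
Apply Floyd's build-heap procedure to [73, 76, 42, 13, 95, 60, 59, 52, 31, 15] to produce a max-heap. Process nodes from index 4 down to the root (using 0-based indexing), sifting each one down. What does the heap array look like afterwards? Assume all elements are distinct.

[95, 76, 60, 52, 73, 42, 59, 13, 31, 15]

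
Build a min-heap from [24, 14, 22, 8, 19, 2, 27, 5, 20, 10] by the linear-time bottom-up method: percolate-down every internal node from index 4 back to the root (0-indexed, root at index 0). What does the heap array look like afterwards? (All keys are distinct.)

[2, 5, 22, 8, 10, 24, 27, 14, 20, 19]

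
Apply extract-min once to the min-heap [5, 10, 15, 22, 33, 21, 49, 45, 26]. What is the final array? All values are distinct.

[10, 22, 15, 26, 33, 21, 49, 45]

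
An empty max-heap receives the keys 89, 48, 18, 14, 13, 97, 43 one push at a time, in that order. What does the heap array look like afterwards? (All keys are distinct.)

Insert 89:
  append 89 at index 0 → [89] (no swap needed)
Insert 48:
  append 48 at index 1 → [89, 48] (no swap needed)
Insert 18:
  append 18 at index 2 → [89, 48, 18] (no swap needed)
Insert 14:
  append 14 at index 3 → [89, 48, 18, 14] (no swap needed)
Insert 13:
  append 13 at index 4 → [89, 48, 18, 14, 13] (no swap needed)
Insert 97:
  append 97 at index 5 → [89, 48, 18, 14, 13, 97]
  97 > parent 18 at index 2, swap → [89, 48, 97, 14, 13, 18]
  97 > parent 89 at index 0, swap → [97, 48, 89, 14, 13, 18]
Insert 43:
  append 43 at index 6 → [97, 48, 89, 14, 13, 18, 43] (no swap needed)

[97, 48, 89, 14, 13, 18, 43]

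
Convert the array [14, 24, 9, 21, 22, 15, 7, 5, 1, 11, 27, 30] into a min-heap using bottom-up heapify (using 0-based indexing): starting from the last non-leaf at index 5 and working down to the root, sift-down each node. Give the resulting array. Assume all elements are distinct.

[1, 5, 7, 14, 11, 15, 9, 24, 21, 22, 27, 30]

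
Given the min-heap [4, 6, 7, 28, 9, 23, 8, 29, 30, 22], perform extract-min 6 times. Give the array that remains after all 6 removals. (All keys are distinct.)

extract-min #1 returns 4:
  remove root 4; move last element 22 to root → [22, 6, 7, 28, 9, 23, 8, 29, 30]
  22 vs smaller child 6 at index 1, swap → [6, 22, 7, 28, 9, 23, 8, 29, 30]
  22 vs smaller child 9 at index 4, swap → [6, 9, 7, 28, 22, 23, 8, 29, 30]
extract-min #2 returns 6:
  remove root 6; move last element 30 to root → [30, 9, 7, 28, 22, 23, 8, 29]
  30 vs smaller child 7 at index 2, swap → [7, 9, 30, 28, 22, 23, 8, 29]
  30 vs smaller child 8 at index 6, swap → [7, 9, 8, 28, 22, 23, 30, 29]
extract-min #3 returns 7:
  remove root 7; move last element 29 to root → [29, 9, 8, 28, 22, 23, 30]
  29 vs smaller child 8 at index 2, swap → [8, 9, 29, 28, 22, 23, 30]
  29 vs smaller child 23 at index 5, swap → [8, 9, 23, 28, 22, 29, 30]
extract-min #4 returns 8:
  remove root 8; move last element 30 to root → [30, 9, 23, 28, 22, 29]
  30 vs smaller child 9 at index 1, swap → [9, 30, 23, 28, 22, 29]
  30 vs smaller child 22 at index 4, swap → [9, 22, 23, 28, 30, 29]
extract-min #5 returns 9:
  remove root 9; move last element 29 to root → [29, 22, 23, 28, 30]
  29 vs smaller child 22 at index 1, swap → [22, 29, 23, 28, 30]
  29 vs smaller child 28 at index 3, swap → [22, 28, 23, 29, 30]
extract-min #6 returns 22:
  remove root 22; move last element 30 to root → [30, 28, 23, 29]
  30 vs smaller child 23 at index 2, swap → [23, 28, 30, 29]

[23, 28, 30, 29]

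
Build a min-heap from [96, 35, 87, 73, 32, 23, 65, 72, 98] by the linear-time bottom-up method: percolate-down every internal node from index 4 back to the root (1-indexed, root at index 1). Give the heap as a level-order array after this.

[23, 32, 65, 72, 35, 87, 96, 73, 98]

sift down from index 4:
  73 vs smaller child 72 at index 8, swap → [96, 35, 87, 72, 32, 23, 65, 73, 98]
sift down from index 3:
  87 vs smaller child 23 at index 6, swap → [96, 35, 23, 72, 32, 87, 65, 73, 98]
sift down from index 2:
  35 vs smaller child 32 at index 5, swap → [96, 32, 23, 72, 35, 87, 65, 73, 98]
sift down from index 1:
  96 vs smaller child 23 at index 3, swap → [23, 32, 96, 72, 35, 87, 65, 73, 98]
  96 vs smaller child 65 at index 7, swap → [23, 32, 65, 72, 35, 87, 96, 73, 98]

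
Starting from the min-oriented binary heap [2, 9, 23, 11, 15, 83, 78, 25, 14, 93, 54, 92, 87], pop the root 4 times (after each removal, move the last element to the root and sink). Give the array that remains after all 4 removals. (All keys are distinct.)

[15, 25, 23, 87, 54, 83, 78, 92, 93]

extract-min #1 returns 2:
  remove root 2; move last element 87 to root → [87, 9, 23, 11, 15, 83, 78, 25, 14, 93, 54, 92]
  87 vs smaller child 9 at index 1, swap → [9, 87, 23, 11, 15, 83, 78, 25, 14, 93, 54, 92]
  87 vs smaller child 11 at index 3, swap → [9, 11, 23, 87, 15, 83, 78, 25, 14, 93, 54, 92]
  87 vs smaller child 14 at index 8, swap → [9, 11, 23, 14, 15, 83, 78, 25, 87, 93, 54, 92]
extract-min #2 returns 9:
  remove root 9; move last element 92 to root → [92, 11, 23, 14, 15, 83, 78, 25, 87, 93, 54]
  92 vs smaller child 11 at index 1, swap → [11, 92, 23, 14, 15, 83, 78, 25, 87, 93, 54]
  92 vs smaller child 14 at index 3, swap → [11, 14, 23, 92, 15, 83, 78, 25, 87, 93, 54]
  92 vs smaller child 25 at index 7, swap → [11, 14, 23, 25, 15, 83, 78, 92, 87, 93, 54]
extract-min #3 returns 11:
  remove root 11; move last element 54 to root → [54, 14, 23, 25, 15, 83, 78, 92, 87, 93]
  54 vs smaller child 14 at index 1, swap → [14, 54, 23, 25, 15, 83, 78, 92, 87, 93]
  54 vs smaller child 15 at index 4, swap → [14, 15, 23, 25, 54, 83, 78, 92, 87, 93]
extract-min #4 returns 14:
  remove root 14; move last element 93 to root → [93, 15, 23, 25, 54, 83, 78, 92, 87]
  93 vs smaller child 15 at index 1, swap → [15, 93, 23, 25, 54, 83, 78, 92, 87]
  93 vs smaller child 25 at index 3, swap → [15, 25, 23, 93, 54, 83, 78, 92, 87]
  93 vs smaller child 87 at index 8, swap → [15, 25, 23, 87, 54, 83, 78, 92, 93]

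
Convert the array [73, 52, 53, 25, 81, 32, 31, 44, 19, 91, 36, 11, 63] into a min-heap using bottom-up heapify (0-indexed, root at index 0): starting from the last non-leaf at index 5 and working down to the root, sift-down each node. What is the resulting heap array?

[11, 19, 31, 25, 36, 32, 73, 44, 52, 91, 81, 53, 63]

sift down from index 5:
  32 vs smaller child 11 at index 11, swap → [73, 52, 53, 25, 81, 11, 31, 44, 19, 91, 36, 32, 63]
sift down from index 4:
  81 vs smaller child 36 at index 10, swap → [73, 52, 53, 25, 36, 11, 31, 44, 19, 91, 81, 32, 63]
sift down from index 3:
  25 vs smaller child 19 at index 8, swap → [73, 52, 53, 19, 36, 11, 31, 44, 25, 91, 81, 32, 63]
sift down from index 2:
  53 vs smaller child 11 at index 5, swap → [73, 52, 11, 19, 36, 53, 31, 44, 25, 91, 81, 32, 63]
  53 vs smaller child 32 at index 11, swap → [73, 52, 11, 19, 36, 32, 31, 44, 25, 91, 81, 53, 63]
sift down from index 1:
  52 vs smaller child 19 at index 3, swap → [73, 19, 11, 52, 36, 32, 31, 44, 25, 91, 81, 53, 63]
  52 vs smaller child 25 at index 8, swap → [73, 19, 11, 25, 36, 32, 31, 44, 52, 91, 81, 53, 63]
sift down from index 0:
  73 vs smaller child 11 at index 2, swap → [11, 19, 73, 25, 36, 32, 31, 44, 52, 91, 81, 53, 63]
  73 vs smaller child 31 at index 6, swap → [11, 19, 31, 25, 36, 32, 73, 44, 52, 91, 81, 53, 63]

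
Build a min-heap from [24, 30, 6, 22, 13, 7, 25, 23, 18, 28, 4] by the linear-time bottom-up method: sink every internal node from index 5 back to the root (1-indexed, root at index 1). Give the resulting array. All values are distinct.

sift down from index 5:
  13 vs smaller child 4 at index 11, swap → [24, 30, 6, 22, 4, 7, 25, 23, 18, 28, 13]
sift down from index 4:
  22 vs smaller child 18 at index 9, swap → [24, 30, 6, 18, 4, 7, 25, 23, 22, 28, 13]
sift down from index 3: already satisfies heap property
sift down from index 2:
  30 vs smaller child 4 at index 5, swap → [24, 4, 6, 18, 30, 7, 25, 23, 22, 28, 13]
  30 vs smaller child 13 at index 11, swap → [24, 4, 6, 18, 13, 7, 25, 23, 22, 28, 30]
sift down from index 1:
  24 vs smaller child 4 at index 2, swap → [4, 24, 6, 18, 13, 7, 25, 23, 22, 28, 30]
  24 vs smaller child 13 at index 5, swap → [4, 13, 6, 18, 24, 7, 25, 23, 22, 28, 30]

[4, 13, 6, 18, 24, 7, 25, 23, 22, 28, 30]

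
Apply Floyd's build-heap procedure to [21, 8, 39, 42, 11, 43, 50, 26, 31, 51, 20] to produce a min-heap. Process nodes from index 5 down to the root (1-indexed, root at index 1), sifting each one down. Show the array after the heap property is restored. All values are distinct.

sift down from index 5: already satisfies heap property
sift down from index 4:
  42 vs smaller child 26 at index 8, swap → [21, 8, 39, 26, 11, 43, 50, 42, 31, 51, 20]
sift down from index 3: already satisfies heap property
sift down from index 2: already satisfies heap property
sift down from index 1:
  21 vs smaller child 8 at index 2, swap → [8, 21, 39, 26, 11, 43, 50, 42, 31, 51, 20]
  21 vs smaller child 11 at index 5, swap → [8, 11, 39, 26, 21, 43, 50, 42, 31, 51, 20]
  21 vs smaller child 20 at index 11, swap → [8, 11, 39, 26, 20, 43, 50, 42, 31, 51, 21]

[8, 11, 39, 26, 20, 43, 50, 42, 31, 51, 21]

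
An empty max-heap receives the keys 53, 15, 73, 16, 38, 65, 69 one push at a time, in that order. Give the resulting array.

Insert 53:
  append 53 at index 0 → [53] (no swap needed)
Insert 15:
  append 15 at index 1 → [53, 15] (no swap needed)
Insert 73:
  append 73 at index 2 → [53, 15, 73]
  73 > parent 53 at index 0, swap → [73, 15, 53]
Insert 16:
  append 16 at index 3 → [73, 15, 53, 16]
  16 > parent 15 at index 1, swap → [73, 16, 53, 15]
Insert 38:
  append 38 at index 4 → [73, 16, 53, 15, 38]
  38 > parent 16 at index 1, swap → [73, 38, 53, 15, 16]
Insert 65:
  append 65 at index 5 → [73, 38, 53, 15, 16, 65]
  65 > parent 53 at index 2, swap → [73, 38, 65, 15, 16, 53]
Insert 69:
  append 69 at index 6 → [73, 38, 65, 15, 16, 53, 69]
  69 > parent 65 at index 2, swap → [73, 38, 69, 15, 16, 53, 65]

[73, 38, 69, 15, 16, 53, 65]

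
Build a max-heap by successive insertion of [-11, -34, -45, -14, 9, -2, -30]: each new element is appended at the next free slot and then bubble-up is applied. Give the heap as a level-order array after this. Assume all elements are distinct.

Insert -11:
  append -11 at index 0 → [-11] (no swap needed)
Insert -34:
  append -34 at index 1 → [-11, -34] (no swap needed)
Insert -45:
  append -45 at index 2 → [-11, -34, -45] (no swap needed)
Insert -14:
  append -14 at index 3 → [-11, -34, -45, -14]
  -14 > parent -34 at index 1, swap → [-11, -14, -45, -34]
Insert 9:
  append 9 at index 4 → [-11, -14, -45, -34, 9]
  9 > parent -14 at index 1, swap → [-11, 9, -45, -34, -14]
  9 > parent -11 at index 0, swap → [9, -11, -45, -34, -14]
Insert -2:
  append -2 at index 5 → [9, -11, -45, -34, -14, -2]
  -2 > parent -45 at index 2, swap → [9, -11, -2, -34, -14, -45]
Insert -30:
  append -30 at index 6 → [9, -11, -2, -34, -14, -45, -30] (no swap needed)

[9, -11, -2, -34, -14, -45, -30]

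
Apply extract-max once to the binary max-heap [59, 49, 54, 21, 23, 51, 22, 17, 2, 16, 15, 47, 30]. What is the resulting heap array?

remove root 59; move last element 30 to root → [30, 49, 54, 21, 23, 51, 22, 17, 2, 16, 15, 47]
30 vs larger child 54 at index 2, swap → [54, 49, 30, 21, 23, 51, 22, 17, 2, 16, 15, 47]
30 vs larger child 51 at index 5, swap → [54, 49, 51, 21, 23, 30, 22, 17, 2, 16, 15, 47]
30 vs only child 47 at index 11, swap → [54, 49, 51, 21, 23, 47, 22, 17, 2, 16, 15, 30]

[54, 49, 51, 21, 23, 47, 22, 17, 2, 16, 15, 30]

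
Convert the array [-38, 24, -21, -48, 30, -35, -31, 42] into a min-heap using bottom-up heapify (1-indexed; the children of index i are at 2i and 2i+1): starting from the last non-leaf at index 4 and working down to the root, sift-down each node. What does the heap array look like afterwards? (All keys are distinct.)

[-48, -38, -35, 24, 30, -21, -31, 42]

sift down from index 4: already satisfies heap property
sift down from index 3:
  -21 vs smaller child -35 at index 6, swap → [-38, 24, -35, -48, 30, -21, -31, 42]
sift down from index 2:
  24 vs smaller child -48 at index 4, swap → [-38, -48, -35, 24, 30, -21, -31, 42]
sift down from index 1:
  -38 vs smaller child -48 at index 2, swap → [-48, -38, -35, 24, 30, -21, -31, 42]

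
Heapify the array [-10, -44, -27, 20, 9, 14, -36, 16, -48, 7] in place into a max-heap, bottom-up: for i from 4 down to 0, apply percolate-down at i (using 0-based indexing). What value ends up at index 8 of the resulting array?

sift down from index 4: already satisfies heap property
sift down from index 3: already satisfies heap property
sift down from index 2:
  -27 vs larger child 14 at index 5, swap → [-10, -44, 14, 20, 9, -27, -36, 16, -48, 7]
sift down from index 1:
  -44 vs larger child 20 at index 3, swap → [-10, 20, 14, -44, 9, -27, -36, 16, -48, 7]
  -44 vs larger child 16 at index 7, swap → [-10, 20, 14, 16, 9, -27, -36, -44, -48, 7]
sift down from index 0:
  -10 vs larger child 20 at index 1, swap → [20, -10, 14, 16, 9, -27, -36, -44, -48, 7]
  -10 vs larger child 16 at index 3, swap → [20, 16, 14, -10, 9, -27, -36, -44, -48, 7]
resulting array: [20, 16, 14, -10, 9, -27, -36, -44, -48, 7]

-48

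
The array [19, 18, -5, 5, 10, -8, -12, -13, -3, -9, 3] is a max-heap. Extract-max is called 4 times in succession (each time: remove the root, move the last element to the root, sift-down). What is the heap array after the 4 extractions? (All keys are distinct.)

extract-max #1 returns 19:
  remove root 19; move last element 3 to root → [3, 18, -5, 5, 10, -8, -12, -13, -3, -9]
  3 vs larger child 18 at index 1, swap → [18, 3, -5, 5, 10, -8, -12, -13, -3, -9]
  3 vs larger child 10 at index 4, swap → [18, 10, -5, 5, 3, -8, -12, -13, -3, -9]
extract-max #2 returns 18:
  remove root 18; move last element -9 to root → [-9, 10, -5, 5, 3, -8, -12, -13, -3]
  -9 vs larger child 10 at index 1, swap → [10, -9, -5, 5, 3, -8, -12, -13, -3]
  -9 vs larger child 5 at index 3, swap → [10, 5, -5, -9, 3, -8, -12, -13, -3]
  -9 vs larger child -3 at index 8, swap → [10, 5, -5, -3, 3, -8, -12, -13, -9]
extract-max #3 returns 10:
  remove root 10; move last element -9 to root → [-9, 5, -5, -3, 3, -8, -12, -13]
  -9 vs larger child 5 at index 1, swap → [5, -9, -5, -3, 3, -8, -12, -13]
  -9 vs larger child 3 at index 4, swap → [5, 3, -5, -3, -9, -8, -12, -13]
extract-max #4 returns 5:
  remove root 5; move last element -13 to root → [-13, 3, -5, -3, -9, -8, -12]
  -13 vs larger child 3 at index 1, swap → [3, -13, -5, -3, -9, -8, -12]
  -13 vs larger child -3 at index 3, swap → [3, -3, -5, -13, -9, -8, -12]

[3, -3, -5, -13, -9, -8, -12]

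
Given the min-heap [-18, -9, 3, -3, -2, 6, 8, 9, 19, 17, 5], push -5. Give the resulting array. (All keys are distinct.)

[-18, -9, -5, -3, -2, 3, 8, 9, 19, 17, 5, 6]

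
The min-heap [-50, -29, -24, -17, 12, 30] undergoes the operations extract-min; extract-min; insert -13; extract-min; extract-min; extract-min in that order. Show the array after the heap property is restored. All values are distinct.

[12, 30]

extract-min → returns -50:
  remove root -50; move last element 30 to root → [30, -29, -24, -17, 12]
  30 vs smaller child -29 at index 1, swap → [-29, 30, -24, -17, 12]
  30 vs smaller child -17 at index 3, swap → [-29, -17, -24, 30, 12]
extract-min → returns -29:
  remove root -29; move last element 12 to root → [12, -17, -24, 30]
  12 vs smaller child -24 at index 2, swap → [-24, -17, 12, 30]
insert -13:
  append -13 at index 4 → [-24, -17, 12, 30, -13] (no swap needed)
extract-min → returns -24:
  remove root -24; move last element -13 to root → [-13, -17, 12, 30]
  -13 vs smaller child -17 at index 1, swap → [-17, -13, 12, 30]
extract-min → returns -17:
  remove root -17; move last element 30 to root → [30, -13, 12]
  30 vs smaller child -13 at index 1, swap → [-13, 30, 12]
extract-min → returns -13:
  remove root -13; move last element 12 to root → [12, 30] (no swap needed)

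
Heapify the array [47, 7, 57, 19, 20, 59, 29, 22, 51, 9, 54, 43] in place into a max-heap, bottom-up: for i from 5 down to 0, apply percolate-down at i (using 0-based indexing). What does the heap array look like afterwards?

[59, 54, 57, 51, 20, 47, 29, 22, 19, 9, 7, 43]

sift down from index 5: already satisfies heap property
sift down from index 4:
  20 vs larger child 54 at index 10, swap → [47, 7, 57, 19, 54, 59, 29, 22, 51, 9, 20, 43]
sift down from index 3:
  19 vs larger child 51 at index 8, swap → [47, 7, 57, 51, 54, 59, 29, 22, 19, 9, 20, 43]
sift down from index 2:
  57 vs larger child 59 at index 5, swap → [47, 7, 59, 51, 54, 57, 29, 22, 19, 9, 20, 43]
sift down from index 1:
  7 vs larger child 54 at index 4, swap → [47, 54, 59, 51, 7, 57, 29, 22, 19, 9, 20, 43]
  7 vs larger child 20 at index 10, swap → [47, 54, 59, 51, 20, 57, 29, 22, 19, 9, 7, 43]
sift down from index 0:
  47 vs larger child 59 at index 2, swap → [59, 54, 47, 51, 20, 57, 29, 22, 19, 9, 7, 43]
  47 vs larger child 57 at index 5, swap → [59, 54, 57, 51, 20, 47, 29, 22, 19, 9, 7, 43]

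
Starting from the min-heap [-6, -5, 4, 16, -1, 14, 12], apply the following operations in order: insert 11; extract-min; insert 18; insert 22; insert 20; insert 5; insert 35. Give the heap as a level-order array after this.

[-5, -1, 4, 11, 5, 14, 12, 18, 22, 20, 16, 35]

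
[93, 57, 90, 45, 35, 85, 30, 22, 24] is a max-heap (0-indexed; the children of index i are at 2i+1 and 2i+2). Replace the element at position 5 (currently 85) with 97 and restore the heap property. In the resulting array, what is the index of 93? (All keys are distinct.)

2

set index 5 from 85 to 97 → [93, 57, 90, 45, 35, 97, 30, 22, 24]
97 > parent 90 at index 2, swap → [93, 57, 97, 45, 35, 90, 30, 22, 24]
97 > parent 93 at index 0, swap → [97, 57, 93, 45, 35, 90, 30, 22, 24]
resulting array: [97, 57, 93, 45, 35, 90, 30, 22, 24]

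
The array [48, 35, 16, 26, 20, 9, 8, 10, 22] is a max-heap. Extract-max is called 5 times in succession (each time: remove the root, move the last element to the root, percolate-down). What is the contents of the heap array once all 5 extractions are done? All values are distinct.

[16, 10, 8, 9]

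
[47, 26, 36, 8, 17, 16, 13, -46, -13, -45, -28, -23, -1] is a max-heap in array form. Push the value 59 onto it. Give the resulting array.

[59, 26, 47, 8, 17, 16, 36, -46, -13, -45, -28, -23, -1, 13]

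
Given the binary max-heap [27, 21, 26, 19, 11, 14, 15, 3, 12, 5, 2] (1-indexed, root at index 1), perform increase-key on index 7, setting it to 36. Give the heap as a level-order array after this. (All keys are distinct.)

[36, 21, 27, 19, 11, 14, 26, 3, 12, 5, 2]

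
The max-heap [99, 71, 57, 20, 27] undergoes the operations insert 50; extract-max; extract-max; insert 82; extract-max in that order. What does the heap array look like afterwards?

[57, 50, 27, 20]

insert 50:
  append 50 at index 5 → [99, 71, 57, 20, 27, 50] (no swap needed)
extract-max → returns 99:
  remove root 99; move last element 50 to root → [50, 71, 57, 20, 27]
  50 vs larger child 71 at index 1, swap → [71, 50, 57, 20, 27]
extract-max → returns 71:
  remove root 71; move last element 27 to root → [27, 50, 57, 20]
  27 vs larger child 57 at index 2, swap → [57, 50, 27, 20]
insert 82:
  append 82 at index 4 → [57, 50, 27, 20, 82]
  82 > parent 50 at index 1, swap → [57, 82, 27, 20, 50]
  82 > parent 57 at index 0, swap → [82, 57, 27, 20, 50]
extract-max → returns 82:
  remove root 82; move last element 50 to root → [50, 57, 27, 20]
  50 vs larger child 57 at index 1, swap → [57, 50, 27, 20]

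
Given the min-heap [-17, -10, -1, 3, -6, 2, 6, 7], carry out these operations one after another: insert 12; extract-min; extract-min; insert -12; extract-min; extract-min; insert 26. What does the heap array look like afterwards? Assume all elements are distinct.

insert 12:
  append 12 at index 8 → [-17, -10, -1, 3, -6, 2, 6, 7, 12] (no swap needed)
extract-min → returns -17:
  remove root -17; move last element 12 to root → [12, -10, -1, 3, -6, 2, 6, 7]
  12 vs smaller child -10 at index 1, swap → [-10, 12, -1, 3, -6, 2, 6, 7]
  12 vs smaller child -6 at index 4, swap → [-10, -6, -1, 3, 12, 2, 6, 7]
extract-min → returns -10:
  remove root -10; move last element 7 to root → [7, -6, -1, 3, 12, 2, 6]
  7 vs smaller child -6 at index 1, swap → [-6, 7, -1, 3, 12, 2, 6]
  7 vs smaller child 3 at index 3, swap → [-6, 3, -1, 7, 12, 2, 6]
insert -12:
  append -12 at index 7 → [-6, 3, -1, 7, 12, 2, 6, -12]
  -12 < parent 7 at index 3, swap → [-6, 3, -1, -12, 12, 2, 6, 7]
  -12 < parent 3 at index 1, swap → [-6, -12, -1, 3, 12, 2, 6, 7]
  -12 < parent -6 at index 0, swap → [-12, -6, -1, 3, 12, 2, 6, 7]
extract-min → returns -12:
  remove root -12; move last element 7 to root → [7, -6, -1, 3, 12, 2, 6]
  7 vs smaller child -6 at index 1, swap → [-6, 7, -1, 3, 12, 2, 6]
  7 vs smaller child 3 at index 3, swap → [-6, 3, -1, 7, 12, 2, 6]
extract-min → returns -6:
  remove root -6; move last element 6 to root → [6, 3, -1, 7, 12, 2]
  6 vs smaller child -1 at index 2, swap → [-1, 3, 6, 7, 12, 2]
  6 vs only child 2 at index 5, swap → [-1, 3, 2, 7, 12, 6]
insert 26:
  append 26 at index 6 → [-1, 3, 2, 7, 12, 6, 26] (no swap needed)

[-1, 3, 2, 7, 12, 6, 26]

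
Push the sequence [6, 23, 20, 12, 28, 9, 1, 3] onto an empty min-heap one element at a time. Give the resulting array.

Insert 6:
  append 6 at index 0 → [6] (no swap needed)
Insert 23:
  append 23 at index 1 → [6, 23] (no swap needed)
Insert 20:
  append 20 at index 2 → [6, 23, 20] (no swap needed)
Insert 12:
  append 12 at index 3 → [6, 23, 20, 12]
  12 < parent 23 at index 1, swap → [6, 12, 20, 23]
Insert 28:
  append 28 at index 4 → [6, 12, 20, 23, 28] (no swap needed)
Insert 9:
  append 9 at index 5 → [6, 12, 20, 23, 28, 9]
  9 < parent 20 at index 2, swap → [6, 12, 9, 23, 28, 20]
Insert 1:
  append 1 at index 6 → [6, 12, 9, 23, 28, 20, 1]
  1 < parent 9 at index 2, swap → [6, 12, 1, 23, 28, 20, 9]
  1 < parent 6 at index 0, swap → [1, 12, 6, 23, 28, 20, 9]
Insert 3:
  append 3 at index 7 → [1, 12, 6, 23, 28, 20, 9, 3]
  3 < parent 23 at index 3, swap → [1, 12, 6, 3, 28, 20, 9, 23]
  3 < parent 12 at index 1, swap → [1, 3, 6, 12, 28, 20, 9, 23]

[1, 3, 6, 12, 28, 20, 9, 23]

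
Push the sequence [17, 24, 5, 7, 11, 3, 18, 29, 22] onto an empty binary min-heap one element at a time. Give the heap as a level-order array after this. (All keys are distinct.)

[3, 7, 5, 22, 11, 17, 18, 29, 24]

Insert 17:
  append 17 at index 0 → [17] (no swap needed)
Insert 24:
  append 24 at index 1 → [17, 24] (no swap needed)
Insert 5:
  append 5 at index 2 → [17, 24, 5]
  5 < parent 17 at index 0, swap → [5, 24, 17]
Insert 7:
  append 7 at index 3 → [5, 24, 17, 7]
  7 < parent 24 at index 1, swap → [5, 7, 17, 24]
Insert 11:
  append 11 at index 4 → [5, 7, 17, 24, 11] (no swap needed)
Insert 3:
  append 3 at index 5 → [5, 7, 17, 24, 11, 3]
  3 < parent 17 at index 2, swap → [5, 7, 3, 24, 11, 17]
  3 < parent 5 at index 0, swap → [3, 7, 5, 24, 11, 17]
Insert 18:
  append 18 at index 6 → [3, 7, 5, 24, 11, 17, 18] (no swap needed)
Insert 29:
  append 29 at index 7 → [3, 7, 5, 24, 11, 17, 18, 29] (no swap needed)
Insert 22:
  append 22 at index 8 → [3, 7, 5, 24, 11, 17, 18, 29, 22]
  22 < parent 24 at index 3, swap → [3, 7, 5, 22, 11, 17, 18, 29, 24]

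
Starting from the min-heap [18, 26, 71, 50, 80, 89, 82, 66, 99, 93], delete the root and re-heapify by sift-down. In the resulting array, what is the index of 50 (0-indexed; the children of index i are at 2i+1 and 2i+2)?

remove root 18; move last element 93 to root → [93, 26, 71, 50, 80, 89, 82, 66, 99]
93 vs smaller child 26 at index 1, swap → [26, 93, 71, 50, 80, 89, 82, 66, 99]
93 vs smaller child 50 at index 3, swap → [26, 50, 71, 93, 80, 89, 82, 66, 99]
93 vs smaller child 66 at index 7, swap → [26, 50, 71, 66, 80, 89, 82, 93, 99]
resulting array: [26, 50, 71, 66, 80, 89, 82, 93, 99]

1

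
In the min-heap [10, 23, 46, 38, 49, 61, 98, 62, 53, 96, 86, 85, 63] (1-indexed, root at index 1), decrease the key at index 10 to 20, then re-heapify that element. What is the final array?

[10, 20, 46, 38, 23, 61, 98, 62, 53, 49, 86, 85, 63]

set index 10 from 96 to 20 → [10, 23, 46, 38, 49, 61, 98, 62, 53, 20, 86, 85, 63]
20 < parent 49 at index 5, swap → [10, 23, 46, 38, 20, 61, 98, 62, 53, 49, 86, 85, 63]
20 < parent 23 at index 2, swap → [10, 20, 46, 38, 23, 61, 98, 62, 53, 49, 86, 85, 63]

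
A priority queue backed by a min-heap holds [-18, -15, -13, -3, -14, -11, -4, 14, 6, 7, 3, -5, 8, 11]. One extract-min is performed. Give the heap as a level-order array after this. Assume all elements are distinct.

[-15, -14, -13, -3, 3, -11, -4, 14, 6, 7, 11, -5, 8]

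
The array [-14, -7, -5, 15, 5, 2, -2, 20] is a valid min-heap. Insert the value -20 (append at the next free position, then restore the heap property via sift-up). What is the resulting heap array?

[-20, -14, -5, -7, 5, 2, -2, 20, 15]

append -20 at index 8 → [-14, -7, -5, 15, 5, 2, -2, 20, -20]
-20 < parent 15 at index 3, swap → [-14, -7, -5, -20, 5, 2, -2, 20, 15]
-20 < parent -7 at index 1, swap → [-14, -20, -5, -7, 5, 2, -2, 20, 15]
-20 < parent -14 at index 0, swap → [-20, -14, -5, -7, 5, 2, -2, 20, 15]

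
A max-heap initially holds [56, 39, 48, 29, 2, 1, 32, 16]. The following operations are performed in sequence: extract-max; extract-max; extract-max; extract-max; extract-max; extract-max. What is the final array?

[2, 1]

extract-max → returns 56:
  remove root 56; move last element 16 to root → [16, 39, 48, 29, 2, 1, 32]
  16 vs larger child 48 at index 2, swap → [48, 39, 16, 29, 2, 1, 32]
  16 vs larger child 32 at index 6, swap → [48, 39, 32, 29, 2, 1, 16]
extract-max → returns 48:
  remove root 48; move last element 16 to root → [16, 39, 32, 29, 2, 1]
  16 vs larger child 39 at index 1, swap → [39, 16, 32, 29, 2, 1]
  16 vs larger child 29 at index 3, swap → [39, 29, 32, 16, 2, 1]
extract-max → returns 39:
  remove root 39; move last element 1 to root → [1, 29, 32, 16, 2]
  1 vs larger child 32 at index 2, swap → [32, 29, 1, 16, 2]
extract-max → returns 32:
  remove root 32; move last element 2 to root → [2, 29, 1, 16]
  2 vs larger child 29 at index 1, swap → [29, 2, 1, 16]
  2 vs only child 16 at index 3, swap → [29, 16, 1, 2]
extract-max → returns 29:
  remove root 29; move last element 2 to root → [2, 16, 1]
  2 vs larger child 16 at index 1, swap → [16, 2, 1]
extract-max → returns 16:
  remove root 16; move last element 1 to root → [1, 2]
  1 vs only child 2 at index 1, swap → [2, 1]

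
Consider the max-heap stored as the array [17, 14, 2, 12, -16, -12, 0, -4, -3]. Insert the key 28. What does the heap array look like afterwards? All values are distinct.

[28, 17, 2, 12, 14, -12, 0, -4, -3, -16]

append 28 at index 9 → [17, 14, 2, 12, -16, -12, 0, -4, -3, 28]
28 > parent -16 at index 4, swap → [17, 14, 2, 12, 28, -12, 0, -4, -3, -16]
28 > parent 14 at index 1, swap → [17, 28, 2, 12, 14, -12, 0, -4, -3, -16]
28 > parent 17 at index 0, swap → [28, 17, 2, 12, 14, -12, 0, -4, -3, -16]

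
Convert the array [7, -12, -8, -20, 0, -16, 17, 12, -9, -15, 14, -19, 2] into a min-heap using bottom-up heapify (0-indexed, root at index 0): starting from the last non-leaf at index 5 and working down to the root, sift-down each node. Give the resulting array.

sift down from index 5:
  -16 vs smaller child -19 at index 11, swap → [7, -12, -8, -20, 0, -19, 17, 12, -9, -15, 14, -16, 2]
sift down from index 4:
  0 vs smaller child -15 at index 9, swap → [7, -12, -8, -20, -15, -19, 17, 12, -9, 0, 14, -16, 2]
sift down from index 3: already satisfies heap property
sift down from index 2:
  -8 vs smaller child -19 at index 5, swap → [7, -12, -19, -20, -15, -8, 17, 12, -9, 0, 14, -16, 2]
  -8 vs smaller child -16 at index 11, swap → [7, -12, -19, -20, -15, -16, 17, 12, -9, 0, 14, -8, 2]
sift down from index 1:
  -12 vs smaller child -20 at index 3, swap → [7, -20, -19, -12, -15, -16, 17, 12, -9, 0, 14, -8, 2]
sift down from index 0:
  7 vs smaller child -20 at index 1, swap → [-20, 7, -19, -12, -15, -16, 17, 12, -9, 0, 14, -8, 2]
  7 vs smaller child -15 at index 4, swap → [-20, -15, -19, -12, 7, -16, 17, 12, -9, 0, 14, -8, 2]
  7 vs smaller child 0 at index 9, swap → [-20, -15, -19, -12, 0, -16, 17, 12, -9, 7, 14, -8, 2]

[-20, -15, -19, -12, 0, -16, 17, 12, -9, 7, 14, -8, 2]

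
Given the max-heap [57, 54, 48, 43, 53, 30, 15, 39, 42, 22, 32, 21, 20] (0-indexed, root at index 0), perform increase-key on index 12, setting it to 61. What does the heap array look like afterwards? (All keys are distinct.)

[61, 54, 57, 43, 53, 48, 15, 39, 42, 22, 32, 21, 30]

set index 12 from 20 to 61 → [57, 54, 48, 43, 53, 30, 15, 39, 42, 22, 32, 21, 61]
61 > parent 30 at index 5, swap → [57, 54, 48, 43, 53, 61, 15, 39, 42, 22, 32, 21, 30]
61 > parent 48 at index 2, swap → [57, 54, 61, 43, 53, 48, 15, 39, 42, 22, 32, 21, 30]
61 > parent 57 at index 0, swap → [61, 54, 57, 43, 53, 48, 15, 39, 42, 22, 32, 21, 30]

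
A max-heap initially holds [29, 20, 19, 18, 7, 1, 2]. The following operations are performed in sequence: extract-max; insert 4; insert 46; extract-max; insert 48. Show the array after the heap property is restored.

extract-max → returns 29:
  remove root 29; move last element 2 to root → [2, 20, 19, 18, 7, 1]
  2 vs larger child 20 at index 1, swap → [20, 2, 19, 18, 7, 1]
  2 vs larger child 18 at index 3, swap → [20, 18, 19, 2, 7, 1]
insert 4:
  append 4 at index 6 → [20, 18, 19, 2, 7, 1, 4] (no swap needed)
insert 46:
  append 46 at index 7 → [20, 18, 19, 2, 7, 1, 4, 46]
  46 > parent 2 at index 3, swap → [20, 18, 19, 46, 7, 1, 4, 2]
  46 > parent 18 at index 1, swap → [20, 46, 19, 18, 7, 1, 4, 2]
  46 > parent 20 at index 0, swap → [46, 20, 19, 18, 7, 1, 4, 2]
extract-max → returns 46:
  remove root 46; move last element 2 to root → [2, 20, 19, 18, 7, 1, 4]
  2 vs larger child 20 at index 1, swap → [20, 2, 19, 18, 7, 1, 4]
  2 vs larger child 18 at index 3, swap → [20, 18, 19, 2, 7, 1, 4]
insert 48:
  append 48 at index 7 → [20, 18, 19, 2, 7, 1, 4, 48]
  48 > parent 2 at index 3, swap → [20, 18, 19, 48, 7, 1, 4, 2]
  48 > parent 18 at index 1, swap → [20, 48, 19, 18, 7, 1, 4, 2]
  48 > parent 20 at index 0, swap → [48, 20, 19, 18, 7, 1, 4, 2]

[48, 20, 19, 18, 7, 1, 4, 2]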